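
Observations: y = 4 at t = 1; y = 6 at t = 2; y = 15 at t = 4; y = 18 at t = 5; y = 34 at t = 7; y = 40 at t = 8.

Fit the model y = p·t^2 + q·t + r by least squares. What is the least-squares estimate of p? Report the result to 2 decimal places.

The normal equations are: 7395·p + 1053·q + 159·r = 4944;  1053·p + 159·q + 27·r = 724;  159·p + 27·q + 6·r = 117.
(Σt^2·t^2 = 7395, Σt^2·t = 1053, Σt^2 = 159, Σt·t = 159, Σt = 27, Σ1 = 6, Σt^2·y = 4944, Σt·y = 724, Σy = 117.)
Row-reducing yields p = 11/24, q = 137/120, r = 133/60.

p = 0.46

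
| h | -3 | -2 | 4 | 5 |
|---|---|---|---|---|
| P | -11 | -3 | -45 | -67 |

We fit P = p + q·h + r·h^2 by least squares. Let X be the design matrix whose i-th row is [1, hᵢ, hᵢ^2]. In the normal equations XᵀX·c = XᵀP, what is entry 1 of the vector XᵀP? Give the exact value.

-126

Entry 1 ↔ basis 1, so (XᵀP)_{1} = Σᵢ Pᵢ = (1)·(-11) + (1)·(-3) + (1)·(-45) + (1)·(-67) = -126.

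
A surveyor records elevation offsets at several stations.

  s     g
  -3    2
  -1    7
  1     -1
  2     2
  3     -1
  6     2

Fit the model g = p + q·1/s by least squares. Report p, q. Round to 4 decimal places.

Setting ∂/∂p … = 0 gives: 6·p + (2/3)·q = 11;  (2/3)·p + (5/2)·q = -23/3.
(Σ1 = 6, Σ1/s = 2/3, Σ1/s·1/s = 5/2, Σg = 11, Σ1/s·g = -23/3.)
Δ = 6·(5/2) − (2/3)² = 131/9.
p = (11·(5/2) − (2/3)·(-23/3))/(131/9) = 587/262; q = (6·(-23/3) − (2/3)·11)/(131/9) = -480/131.

p = 2.2405, q = -3.6641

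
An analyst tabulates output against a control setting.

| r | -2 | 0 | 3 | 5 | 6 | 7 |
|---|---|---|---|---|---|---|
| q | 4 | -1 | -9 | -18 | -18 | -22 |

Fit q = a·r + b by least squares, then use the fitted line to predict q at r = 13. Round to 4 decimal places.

XᵀX·[a, b]ᵀ = Xᵀq reads: 123·a + 19·b = -387;  19·a + 6·b = -64.
(Σr·r = 123, Σr = 19, Σ1 = 6, Σr·q = -387, Σq = -64.)
Determinant 123·6 − 19² = 377.
a = ((-387)·6 − 19·(-64))/377 = -1106/377; b = (123·(-64) − 19·(-387))/377 = -519/377.
At r = 13: q̂ = (-1106/377)·(13) + (-519/377)·(1) = -14897/377.

q̂ = -39.5146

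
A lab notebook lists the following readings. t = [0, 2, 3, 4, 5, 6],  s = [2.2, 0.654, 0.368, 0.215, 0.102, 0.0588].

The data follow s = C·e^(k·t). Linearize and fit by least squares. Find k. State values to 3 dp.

Taking logs, ln s = k·t + ln C, so regress ln s on t.
Σt = 20.0000, Σ(t)² = 90.0000, Σln s = -7.2894, Σt·ln s = -38.4124.
Normal system: [[90.0000, 20.0000]; [20.0000, 6]]·[k, ln C]ᵀ = [-38.4124, -7.2894]ᵀ.
Solving (det = 140.0000): k = -0.60491, ln C = 0.80145.

k = -0.605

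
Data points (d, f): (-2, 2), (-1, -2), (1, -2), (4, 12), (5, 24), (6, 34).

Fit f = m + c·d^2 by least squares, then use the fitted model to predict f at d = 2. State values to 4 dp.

Sums needed: Σ1 = 6, Σd^2 = 83, Σd^2·d^2 = 2195.
And Σf = 68, Σd^2·f = 2020.
Normal equations: [[6, 83]; [83, 2195]]·[m, c]ᵀ = [68, 2020]ᵀ.
Δ = 6·2195 − 83² = 6281.
m = (68·2195 − 83·2020)/6281 = -18400/6281; c = (6·2020 − 83·68)/6281 = 6476/6281.
At d = 2: f̂ = (-18400/6281)·(1) + (6476/6281)·(4) = 7504/6281.

f̂ = 1.1947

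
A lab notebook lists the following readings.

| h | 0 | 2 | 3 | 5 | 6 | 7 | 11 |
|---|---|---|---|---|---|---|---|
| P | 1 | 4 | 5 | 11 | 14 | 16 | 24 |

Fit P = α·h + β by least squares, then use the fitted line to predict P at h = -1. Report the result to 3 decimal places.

P̂ = -2.188

From the data, Σh·h = 244, Σh = 34, Σ1 = 7.
For MᵀP: Σh·P = 538, ΣP = 75.
Eliminating β: 7·(row 1) − 34·(row 2) gives 552·α = 7·538 − 34·75 = 1216, so α = 152/69.
Then β = (75 − 34·(152/69))/7 = 1/69.
At h = -1: P̂ = (152/69)·(-1) + (1/69)·(1) = -151/69.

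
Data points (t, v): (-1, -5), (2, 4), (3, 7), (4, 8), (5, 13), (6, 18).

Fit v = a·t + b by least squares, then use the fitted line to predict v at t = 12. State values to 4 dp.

The normal system MᵀM·[a, b]ᵀ = Mᵀv is [[91, 19]; [19, 6]]·[a, b]ᵀ = [239, 45]ᵀ.
det = 91·6 − 19² = 185.
a = (239·6 − 19·45)/185 = 579/185; b = (91·45 − 19·239)/185 = -446/185.
At t = 12: v̂ = (579/185)·(12) + (-446/185)·(1) = 6502/185.

v̂ = 35.1459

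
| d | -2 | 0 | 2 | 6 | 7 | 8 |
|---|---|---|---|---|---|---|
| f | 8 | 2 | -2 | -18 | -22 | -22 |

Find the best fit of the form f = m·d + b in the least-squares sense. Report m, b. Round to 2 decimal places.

The normal equations are: 157·m + 21·b = -458;  21·m + 6·b = -54.
(Σd·d = 157, Σd = 21, Σ1 = 6, Σd·f = -458, Σf = -54.)
Eliminating b: 6·(row 1) − 21·(row 2) gives 501·m = 6·(-458) − 21·(-54) = -1614, so m = -538/167.
Then b = ((-54) − 21·(-538/167))/6 = 380/167.

m = -3.22, b = 2.28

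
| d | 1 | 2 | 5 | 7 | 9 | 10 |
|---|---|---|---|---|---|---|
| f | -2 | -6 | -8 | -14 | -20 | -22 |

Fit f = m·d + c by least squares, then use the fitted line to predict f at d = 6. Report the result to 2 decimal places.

f̂ = -12.71

Normal-equation sums: Σd·d = 260, Σd = 34, Σ1 = 6.
For Mᵀf: Σd·f = -552, Σf = -72.
So MᵀM·[m, c]ᵀ = Mᵀf: [[260, 34]; [34, 6]]·[m, c]ᵀ = [-552, -72]ᵀ.
det = 260·6 − 34² = 404.
m = ((-552)·6 − 34·(-72))/404 = -216/101; c = (260·(-72) − 34·(-552))/404 = 12/101.
At d = 6: f̂ = (-216/101)·(6) + (12/101)·(1) = -1284/101.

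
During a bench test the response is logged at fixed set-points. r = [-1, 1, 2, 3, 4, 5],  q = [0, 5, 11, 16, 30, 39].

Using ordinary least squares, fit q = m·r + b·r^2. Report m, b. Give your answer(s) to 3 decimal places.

m = 2.774, b = 1.048

Sums needed: Σr·r = 56, Σr·r^2 = 224, Σr^2·r^2 = 980.
And Σr·q = 390, Σr^2·q = 1648.
XᵀX·[m, b]ᵀ = Xᵀq becomes [[56, 224]; [224, 980]]·[m, b]ᵀ = [390, 1648]ᵀ.
Eliminating b: 980·(row 1) − 224·(row 2) gives 4704·m = 980·390 − 224·1648 = 13048, so m = 233/84.
Then b = (1648 − 224·(233/84))/980 = 22/21.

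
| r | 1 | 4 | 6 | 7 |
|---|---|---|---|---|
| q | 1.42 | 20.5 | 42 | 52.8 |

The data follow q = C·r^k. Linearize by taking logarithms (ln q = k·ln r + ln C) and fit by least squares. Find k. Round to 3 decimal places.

k = 1.875

Linearized form: ln q = k·ln r + ln C. From the 4 transformed points,
Σln r = 5.1240, Σ(ln r)² = 8.9188, Σln q = 11.0753, Σln r·ln q = 18.6027.
Normal system: [[8.9188, 5.1240]; [5.1240, 4]]·[k, ln C]ᵀ = [18.6027, 11.0753]ᵀ.
Solving (det = 9.4201): k = 1.87487, ln C = 0.36713.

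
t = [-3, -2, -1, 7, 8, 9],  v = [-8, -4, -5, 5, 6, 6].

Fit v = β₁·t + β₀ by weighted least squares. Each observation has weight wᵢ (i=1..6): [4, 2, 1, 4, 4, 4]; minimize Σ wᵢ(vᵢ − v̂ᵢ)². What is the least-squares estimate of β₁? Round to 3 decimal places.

Setting ∂/∂β₁ … = 0 gives: 821·β₁ + 79·β₀ = 665;  79·β₁ + 19·β₀ = 23.
(Σwᵢ·t·t = 821, Σwᵢ·t = 79, Σwᵢ·1 = 19, Σwᵢ·t·v = 665, Σwᵢ·v = 23.)
Eliminating β₀: 19·(row 1) − 79·(row 2) gives 9358·β₁ = 19·665 − 79·23 = 10818, so β₁ = 5409/4679.
Then β₀ = (23 − 79·(5409/4679))/19 = -16826/4679.

β₁ = 1.156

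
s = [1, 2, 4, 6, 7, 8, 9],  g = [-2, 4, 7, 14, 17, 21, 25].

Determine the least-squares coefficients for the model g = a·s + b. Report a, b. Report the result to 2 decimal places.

Compute the Gram sums: Σs·s = 251, Σs = 37, Σ1 = 7.
Moment sums: Σs·g = 630, Σg = 86.
So XᵀX·[a, b]ᵀ = Xᵀg: [[251, 37]; [37, 7]]·[a, b]ᵀ = [630, 86]ᵀ.
det = 251·7 − 37² = 388.
a = (630·7 − 37·86)/388 = 307/97; b = (251·86 − 37·630)/388 = -431/97.

a = 3.16, b = -4.44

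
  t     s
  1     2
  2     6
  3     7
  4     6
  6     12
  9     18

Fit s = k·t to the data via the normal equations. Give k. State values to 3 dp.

With design matrix X, XᵀX = [[147]] and Xᵀs = [293]ᵀ.
Hence k = 293 / 147 ≈ 1.9932.

k = 1.993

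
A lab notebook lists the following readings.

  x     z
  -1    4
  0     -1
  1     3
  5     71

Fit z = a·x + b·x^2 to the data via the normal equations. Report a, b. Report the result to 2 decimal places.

From the data, Σx·x = 27, Σx·x^2 = 125, Σx^2·x^2 = 627.
And Σx·z = 354, Σx^2·z = 1782.
AᵀA·[a, b]ᵀ = Aᵀz becomes [[27, 125]; [125, 627]]·[a, b]ᵀ = [354, 1782]ᵀ.
Determinant 27·627 − 125² = 1304.
a = (354·627 − 125·1782)/1304 = -99/163; b = (27·1782 − 125·354)/1304 = 483/163.

a = -0.61, b = 2.96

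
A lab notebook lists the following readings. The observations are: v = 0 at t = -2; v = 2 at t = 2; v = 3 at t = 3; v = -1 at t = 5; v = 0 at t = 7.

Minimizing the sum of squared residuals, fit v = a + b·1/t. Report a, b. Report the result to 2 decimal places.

a = 0.51, b = 2.17

Compute the Gram sums: Σ1 = 5, Σ1/t = 71/105, Σ1/t·1/t = 14807/22050.
Moment sums: Σv = 4, Σ1/t·v = 9/5.
Eliminating b: (14807/22050)·(row 1) − (71/105)·(row 2) gives (63953/22050)·a = (14807/22050)·4 − (71/105)·(9/5) = 3239/2205, so a = 32390/63953.
Then b = ((9/5) − (71/105)·(32390/63953))/(14807/22050) = 138810/63953.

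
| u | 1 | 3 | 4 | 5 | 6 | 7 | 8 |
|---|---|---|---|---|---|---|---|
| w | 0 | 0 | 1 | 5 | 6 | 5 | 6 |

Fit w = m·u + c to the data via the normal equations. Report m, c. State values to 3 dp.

m = 1.041, c = -1.770

AᵀA·[m, c]ᵀ = Aᵀw reads: 200·m + 34·c = 148;  34·m + 7·c = 23.
Determinant 200·7 − 34² = 244.
m = (148·7 − 34·23)/244 = 127/122; c = (200·23 − 34·148)/244 = -108/61.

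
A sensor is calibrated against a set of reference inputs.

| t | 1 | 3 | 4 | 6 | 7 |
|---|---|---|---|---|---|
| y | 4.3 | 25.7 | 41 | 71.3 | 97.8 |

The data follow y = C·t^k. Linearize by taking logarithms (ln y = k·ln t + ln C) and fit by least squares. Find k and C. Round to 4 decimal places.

With ln yᵢ as the transformed response and ln tᵢ as the regressor:
Σln t = 6.2226, Σ(ln t)² = 10.1257, Σln y = 17.2685, Σln t·ln y = 25.2780.
Normal system: [[10.1257, 6.2226]; [6.2226, 5]]·[k, ln C]ᵀ = [25.2780, 17.2685]ᵀ.
Δ = 10.1257·5 − (6.2226)² = 11.9082; k = (25.2780·5 − 6.2226·17.2685)/11.9082 = 1.59010, ln C = (10.1257·17.2685 − 6.2226·25.2780)/11.9082 = 1.47480, so C = exp(1.47480) = 4.37015.

k = 1.5901, C = 4.3702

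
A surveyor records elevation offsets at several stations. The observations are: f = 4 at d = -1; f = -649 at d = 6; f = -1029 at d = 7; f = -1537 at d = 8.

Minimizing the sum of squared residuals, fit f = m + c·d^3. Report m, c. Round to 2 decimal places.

Sums needed: Σ1 = 4, Σd^3 = 1070, Σd^3·d^3 = 426450.
Right-hand side: Σf = -3211, Σd^3·f = -1280079.
So XᵀX·[m, c]ᵀ = Xᵀf: [[4, 1070]; [1070, 426450]]·[m, c]ᵀ = [-3211, -1280079]ᵀ.
Δ = 4·426450 − 1070² = 560900.
m = ((-3211)·426450 − 1070·(-1280079))/560900 = 249/395; c = (4·(-1280079) − 1070·(-3211))/560900 = -11863/3950.

m = 0.63, c = -3.00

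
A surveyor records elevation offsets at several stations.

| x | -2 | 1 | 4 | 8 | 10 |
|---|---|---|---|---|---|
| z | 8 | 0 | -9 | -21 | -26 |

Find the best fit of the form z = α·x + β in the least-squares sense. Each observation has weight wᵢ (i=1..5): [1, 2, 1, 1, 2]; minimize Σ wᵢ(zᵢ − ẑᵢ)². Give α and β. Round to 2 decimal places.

The normal equations are: 286·α + 32·β = -740;  32·α + 7·β = -74.
Eliminating β: 7·(row 1) − 32·(row 2) gives 978·α = 7·(-740) − 32·(-74) = -2812, so α = -1406/489.
Then β = ((-74) − 32·(-1406/489))/7 = 1258/489.

α = -2.88, β = 2.57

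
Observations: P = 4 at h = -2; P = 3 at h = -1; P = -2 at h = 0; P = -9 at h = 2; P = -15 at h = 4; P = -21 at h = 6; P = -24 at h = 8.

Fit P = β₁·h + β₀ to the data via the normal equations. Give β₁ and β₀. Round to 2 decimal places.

Forming MᵀM = [[125, 17]; [17, 7]] and MᵀP = [-407, -64]ᵀ gives MᵀM·[β₁, β₀]ᵀ = MᵀP.
Determinant 125·7 − 17² = 586.
β₁ = ((-407)·7 − 17·(-64))/586 = -1761/586; β₀ = (125·(-64) − 17·(-407))/586 = -1081/586.

β₁ = -3.01, β₀ = -1.84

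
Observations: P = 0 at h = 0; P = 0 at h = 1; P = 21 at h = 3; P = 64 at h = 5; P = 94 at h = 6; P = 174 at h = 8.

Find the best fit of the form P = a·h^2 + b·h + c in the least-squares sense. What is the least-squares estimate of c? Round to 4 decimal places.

Entries of MᵀM: Σh^2·h^2 = 6099, Σh^2·h = 881, Σh^2 = 135, Σh·h = 135, Σh = 23, Σ1 = 6.
And Σh^2·P = 16309, Σh·P = 2339, ΣP = 353.
Row-reducing yields a = 50221/16872, b = -11547/5624, c = -2273/8436.

c = -0.2694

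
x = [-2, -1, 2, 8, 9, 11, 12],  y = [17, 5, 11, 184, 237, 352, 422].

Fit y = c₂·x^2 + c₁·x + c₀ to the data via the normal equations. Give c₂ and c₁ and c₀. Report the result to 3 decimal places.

With design matrix A, AᵀA = [[46067, 4299, 419]; [4299, 419, 39]; [419, 39, 7]] and Aᵀy = [134450, 12524, 1228]ᵀ.
Solving the 3×3 system (Gaussian elimination) gives c₂ = 989019/327082, c₁ = -209269/163541, c₀ = 511531/327082.

c₂ = 3.024, c₁ = -1.280, c₀ = 1.564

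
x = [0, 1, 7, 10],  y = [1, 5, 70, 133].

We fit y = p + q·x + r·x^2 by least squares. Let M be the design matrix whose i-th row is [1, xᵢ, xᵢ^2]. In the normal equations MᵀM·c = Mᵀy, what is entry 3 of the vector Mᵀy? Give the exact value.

16735

Entry 3 ↔ basis x^2, so (Mᵀy)_{3} = Σᵢ (x^2)·yᵢ = (0)·(1) + (1)·(5) + (49)·(70) + (100)·(133) = 16735.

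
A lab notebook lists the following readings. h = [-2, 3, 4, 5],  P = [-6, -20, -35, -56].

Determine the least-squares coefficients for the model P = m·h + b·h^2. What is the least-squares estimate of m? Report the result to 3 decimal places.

m = -0.795

Sums needed: Σh·h = 54, Σh·h^2 = 208, Σh^2·h^2 = 978.
And Σh·P = -468, Σh^2·P = -2164.
So XᵀX·[m, b]ᵀ = XᵀP: [[54, 208]; [208, 978]]·[m, b]ᵀ = [-468, -2164]ᵀ.
Eliminating b: 978·(row 1) − 208·(row 2) gives 9548·m = 978·(-468) − 208·(-2164) = -7592, so m = -1898/2387.
Then b = ((-2164) − 208·(-1898/2387))/978 = -4878/2387.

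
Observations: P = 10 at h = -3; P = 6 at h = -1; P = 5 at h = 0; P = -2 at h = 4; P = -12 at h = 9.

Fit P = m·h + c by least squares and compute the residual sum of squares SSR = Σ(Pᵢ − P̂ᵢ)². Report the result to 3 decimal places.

The normal system XᵀX·[m, c]ᵀ = XᵀP is [[107, 9]; [9, 5]]·[m, c]ᵀ = [-152, 7]ᵀ.
Determinant 107·5 − 9² = 454.
m = ((-152)·5 − 9·7)/454 = -823/454; c = (107·7 − 9·(-152))/454 = 2117/454.
Residuals: -23/227, -108/227, 153/454, 267/454, -79/227; SSR = 371/454.

SSR = 0.817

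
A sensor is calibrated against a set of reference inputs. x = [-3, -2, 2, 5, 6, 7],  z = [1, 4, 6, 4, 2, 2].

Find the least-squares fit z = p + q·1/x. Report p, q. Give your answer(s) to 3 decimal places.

Setting ∂/∂p … = 0 gives: 6·p + (37/210)·q = 19;  (37/210)·p + (30839/44100)·q = 73/35.
Determinant 6·(30839/44100) − (37/210)² = 36733/8820.
p = (19·(30839/44100) − (37/210)·(73/35))/(36733/8820) = 113947/36733; q = (6·(73/35) − (37/210)·19)/(36733/8820) = 80850/36733.

p = 3.102, q = 2.201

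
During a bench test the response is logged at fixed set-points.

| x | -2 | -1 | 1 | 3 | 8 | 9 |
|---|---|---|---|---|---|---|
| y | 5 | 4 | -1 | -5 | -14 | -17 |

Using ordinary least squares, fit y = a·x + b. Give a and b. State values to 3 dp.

a = -1.991, b = 1.305

Normal-equation sums: Σx·x = 160, Σx = 18, Σ1 = 6.
Moment sums: Σx·y = -295, Σy = -28.
MᵀM·[a, b]ᵀ = Mᵀy becomes [[160, 18]; [18, 6]]·[a, b]ᵀ = [-295, -28]ᵀ.
Determinant 160·6 − 18² = 636.
a = ((-295)·6 − 18·(-28))/636 = -211/106; b = (160·(-28) − 18·(-295))/636 = 415/318.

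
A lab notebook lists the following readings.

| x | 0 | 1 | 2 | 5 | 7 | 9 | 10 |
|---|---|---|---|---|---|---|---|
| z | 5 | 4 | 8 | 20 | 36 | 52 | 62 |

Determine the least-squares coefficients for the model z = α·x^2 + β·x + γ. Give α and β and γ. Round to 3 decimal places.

α = 0.493, β = 0.914, γ = 3.961

The normal equations are: 19604·α + 2206·β + 260·γ = 12712;  2206·α + 260·β + 34·γ = 1460;  260·α + 34·β + 7·γ = 187.
Inverting the 3×3 Gram matrix, [α, β, γ]ᵀ = [317/643, 588/643, 2547/643]ᵀ.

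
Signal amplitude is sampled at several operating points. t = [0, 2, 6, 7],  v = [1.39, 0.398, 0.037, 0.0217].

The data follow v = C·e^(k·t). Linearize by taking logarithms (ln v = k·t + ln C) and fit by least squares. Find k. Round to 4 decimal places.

k = -0.5951

Taking logs, ln v = k·t + ln C, so regress ln v on t.
Over the data: Σt = 15.0000, Σ(t)² = 89.0000, Σln v = -7.7193, Σt·ln v = -48.4367.
Normal system: [[89.0000, 15.0000]; [15.0000, 4]]·[k, ln C]ᵀ = [-48.4367, -7.7193]ᵀ.
Solving (det = 131.0000): k = -0.59510, ln C = 0.30179.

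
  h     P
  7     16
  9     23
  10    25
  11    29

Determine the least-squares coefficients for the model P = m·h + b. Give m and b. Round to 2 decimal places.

m = 3.17, b = -6.09

Forming AᵀA = [[351, 37]; [37, 4]] and AᵀP = [888, 93]ᵀ gives AᵀA·[m, b]ᵀ = AᵀP.
Eliminating b: 4·(row 1) − 37·(row 2) gives 35·m = 4·888 − 37·93 = 111, so m = 111/35.
Then b = (93 − 37·(111/35))/4 = -213/35.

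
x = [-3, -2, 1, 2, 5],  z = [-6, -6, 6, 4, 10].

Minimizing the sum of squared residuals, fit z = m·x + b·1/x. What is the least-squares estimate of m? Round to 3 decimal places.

With design matrix A, AᵀA = [[43, 5]; [5, 743/450]] and Aᵀz = [94, 15]ᵀ.
det = 43·(743/450) − 5² = 20699/450.
m = (94·(743/450) − 5·15)/(20699/450) = 5156/2957; b = (43·15 − 5·94)/(20699/450) = 11250/2957.

m = 1.744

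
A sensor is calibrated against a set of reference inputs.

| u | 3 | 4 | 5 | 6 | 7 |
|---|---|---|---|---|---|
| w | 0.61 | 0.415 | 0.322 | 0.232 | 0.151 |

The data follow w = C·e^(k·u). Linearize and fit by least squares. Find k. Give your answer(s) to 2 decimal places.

Taking logs, ln w = k·u + ln C, so regress ln w on u.
Σu = 25.0000, Σ(u)² = 135.0000, Σln w = -5.8585, Σu·ln w = -32.6663.
Equations: 135.0000·k + 25.0000·ln C = -32.6663;  25.0000·k + 5·ln C = -5.8585.
Δ = 135.0000·5 − (25.0000)² = 50.0000; k = (-32.6663·5 − 25.0000·-5.8585)/50.0000 = -0.33739, ln C = (135.0000·-5.8585 − 25.0000·-32.6663)/50.0000 = 0.51526.

k = -0.34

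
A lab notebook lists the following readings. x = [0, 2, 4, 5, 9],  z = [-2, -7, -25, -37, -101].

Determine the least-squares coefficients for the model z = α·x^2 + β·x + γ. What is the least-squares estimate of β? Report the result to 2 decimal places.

β = -1.73

Setting ∂/∂α … = 0 gives: 7458·α + 926·β + 126·γ = -9534;  926·α + 126·β + 20·γ = -1208;  126·α + 20·β + 5·γ = -172.
(Σx^2·x^2 = 7458, Σx^2·x = 926, Σx^2 = 126, Σx·x = 126, Σx = 20, Σ1 = 5, Σx^2·z = -9534, Σx·z = -1208, Σz = -172.)
Inverting the 3×3 Gram matrix, [α, β, γ]ᵀ = [-24677/23656, -41031/23656, -13891/11828]ᵀ.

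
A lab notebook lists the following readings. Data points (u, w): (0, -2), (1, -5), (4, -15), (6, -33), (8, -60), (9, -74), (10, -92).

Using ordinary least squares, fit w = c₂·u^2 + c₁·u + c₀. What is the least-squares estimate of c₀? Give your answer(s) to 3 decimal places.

c₀ = -3.059

Entries of XᵀX: Σu^2·u^2 = 22210, Σu^2·u = 2522, Σu^2 = 298, Σu·u = 298, Σu = 38, Σ1 = 7.
Right-hand side: Σu^2·w = -20467, Σu·w = -2329, Σw = -281.
Row-reducing yields c₂ = -31103/32508, c₁ = 21845/32508, c₀ = -24863/8127.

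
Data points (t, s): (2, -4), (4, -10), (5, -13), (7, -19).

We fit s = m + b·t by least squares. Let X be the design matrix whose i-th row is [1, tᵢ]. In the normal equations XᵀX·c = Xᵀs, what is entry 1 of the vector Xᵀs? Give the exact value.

-46

Entry 1 ↔ basis 1, so (Xᵀs)_{1} = Σᵢ sᵢ = (1)·(-4) + (1)·(-10) + (1)·(-13) + (1)·(-19) = -46.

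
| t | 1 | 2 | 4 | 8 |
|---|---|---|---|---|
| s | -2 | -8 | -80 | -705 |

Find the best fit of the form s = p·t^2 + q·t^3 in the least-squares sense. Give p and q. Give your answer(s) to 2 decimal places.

p = 1.00, q = -1.50

Setting ∂/∂p … = 0 gives: 4369·p + 33825·q = -46434;  33825·p + 266305·q = -366146.
(Σt^2·t^2 = 4369, Σt^2·t^3 = 33825, Σt^3·t^3 = 266305, Σt^2·s = -46434, Σt^3·s = -366146.)
Eliminating q: 266305·(row 1) − 33825·(row 2) gives 19355920·p = 266305·(-46434) − 33825·(-366146) = 19282080, so p = 241026/241949.
Then q = ((-366146) − 33825·(241026/241949))/266305 = -1816364/1209745.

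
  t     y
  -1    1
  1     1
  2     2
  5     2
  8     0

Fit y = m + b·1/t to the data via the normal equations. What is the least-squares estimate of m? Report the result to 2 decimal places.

The normal system MᵀM·[m, b]ᵀ = Mᵀy is [[5, 33/40]; [33/40, 3689/1600]]·[m, b]ᵀ = [6, 7/5]ᵀ.
Determinant 5·(3689/1600) − (33/40)² = 4339/400.
m = (6·(3689/1600) − (33/40)·(7/5))/(4339/400) = 10143/8678; b = (5·(7/5) − (33/40)·6)/(4339/400) = 820/4339.

m = 1.17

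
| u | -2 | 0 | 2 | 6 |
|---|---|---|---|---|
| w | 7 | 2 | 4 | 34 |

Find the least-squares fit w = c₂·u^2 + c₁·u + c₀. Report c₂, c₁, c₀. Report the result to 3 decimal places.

Normal-equation sums: Σu^2·u^2 = 1328, Σu^2·u = 216, Σu^2 = 44, Σu·u = 44, Σu = 6, Σ1 = 4.
Right-hand side: Σu^2·w = 1268, Σu·w = 198, Σw = 47.
Normal equations: [[1328, 216, 44]; [216, 44, 6]; [44, 6, 4]]·[c₂, c₁, c₀]ᵀ = [1268, 198, 47]ᵀ.
Inverting the 3×3 Gram matrix, [c₂, c₁, c₀]ᵀ = [179/176, -63/88, 18/11]ᵀ.

c₂ = 1.017, c₁ = -0.716, c₀ = 1.636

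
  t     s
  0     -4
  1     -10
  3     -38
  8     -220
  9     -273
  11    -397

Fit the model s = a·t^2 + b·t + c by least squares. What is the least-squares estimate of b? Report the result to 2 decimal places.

b = -3.11

Entries of XᵀX: Σt^2·t^2 = 25380, Σt^2·t = 2600, Σt^2 = 276, Σt·t = 276, Σt = 32, Σ1 = 6.
Right-hand side: Σt^2·s = -84582, Σt·s = -8708, Σs = -942.
Row-reducing yields a = -23681/7958, b = -12366/3979, c = -14088/3979.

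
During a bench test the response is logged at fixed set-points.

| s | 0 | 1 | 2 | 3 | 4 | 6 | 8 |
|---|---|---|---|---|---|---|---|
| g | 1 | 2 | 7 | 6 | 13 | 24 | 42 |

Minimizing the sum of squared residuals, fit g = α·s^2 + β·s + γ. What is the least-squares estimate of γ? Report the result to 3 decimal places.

From the data, Σs^2·s^2 = 5746, Σs^2·s = 828, Σs^2 = 130, Σs·s = 130, Σs = 24, Σ1 = 7.
And Σs^2·g = 3844, Σs·g = 566, Σg = 95.
XᵀX·[α, β, γ]ᵀ = Xᵀg becomes [[5746, 828, 130]; [828, 130, 24]; [130, 24, 7]]·[α, β, γ]ᵀ = [3844, 566, 95]ᵀ.
Solving the 3×3 system (Gaussian elimination) gives α = 12905/22449, β = 3219/7483, γ = 31891/22449.

γ = 1.421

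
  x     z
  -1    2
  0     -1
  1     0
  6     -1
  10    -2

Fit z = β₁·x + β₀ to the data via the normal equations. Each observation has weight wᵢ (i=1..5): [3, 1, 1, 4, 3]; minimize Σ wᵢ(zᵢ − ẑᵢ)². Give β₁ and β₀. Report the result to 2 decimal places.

Normal-equation sums: Σwᵢ·x·x = 448, Σwᵢ·x = 52, Σwᵢ·1 = 12.
Moment sums: Σwᵢ·x·z = -90, Σwᵢ·z = -5.
So AᵀWA·[β₁, β₀]ᵀ = AᵀWz: [[448, 52]; [52, 12]]·[β₁, β₀]ᵀ = [-90, -5]ᵀ.
det = 448·12 − 52² = 2672.
β₁ = ((-90)·12 − 52·(-5))/2672 = -205/668; β₀ = (448·(-5) − 52·(-90))/2672 = 305/334.

β₁ = -0.31, β₀ = 0.91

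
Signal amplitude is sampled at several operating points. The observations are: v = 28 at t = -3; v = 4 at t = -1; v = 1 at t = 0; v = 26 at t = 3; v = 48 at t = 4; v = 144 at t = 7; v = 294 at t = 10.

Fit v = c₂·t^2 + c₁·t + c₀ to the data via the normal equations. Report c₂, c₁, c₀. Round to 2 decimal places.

With design matrix A, AᵀA = [[12820, 1406, 184]; [1406, 184, 20]; [184, 20, 7]] and Aᵀv = [37714, 4130, 545]ᵀ.
Solving the 3×3 system (Gaussian elimination) gives c₂ = 409571/138747, c₁ = -9363/46249, c₀ = 116833/138747.

c₂ = 2.95, c₁ = -0.20, c₀ = 0.84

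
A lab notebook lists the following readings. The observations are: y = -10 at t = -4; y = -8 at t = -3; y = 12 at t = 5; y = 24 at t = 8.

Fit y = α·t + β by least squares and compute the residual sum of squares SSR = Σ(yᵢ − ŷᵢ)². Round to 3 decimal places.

SSR = 7.562

The normal system MᵀM·[α, β]ᵀ = Mᵀy is [[114, 6]; [6, 4]]·[α, β]ᵀ = [316, 18]ᵀ.
Eliminating β: 4·(row 1) − 6·(row 2) gives 420·α = 4·316 − 6·18 = 1156, so α = 289/105.
Then β = (18 − 6·(289/105))/4 = 13/35.
Residuals: 67/105, -4/35, -32/15, 169/105; SSR = 794/105.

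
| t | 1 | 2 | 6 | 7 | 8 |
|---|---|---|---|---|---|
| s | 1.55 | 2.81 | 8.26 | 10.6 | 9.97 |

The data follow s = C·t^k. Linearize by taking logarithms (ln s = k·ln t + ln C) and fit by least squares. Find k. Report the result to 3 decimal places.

Taking logs, ln s = k·ln t + ln C, so regress ln s on ln t.
Sums: Σln t = 6.5103, Σ(ln t)² = 11.8015, Σln s = 8.2433, Σln t·ln s = 13.8752.
Normal system: [[11.8015, 6.5103]; [6.5103, 5]]·[k, ln C]ᵀ = [13.8752, 8.2433]ᵀ.
Solving (det = 16.6240): k = 0.94501, ln C = 0.41821.

k = 0.945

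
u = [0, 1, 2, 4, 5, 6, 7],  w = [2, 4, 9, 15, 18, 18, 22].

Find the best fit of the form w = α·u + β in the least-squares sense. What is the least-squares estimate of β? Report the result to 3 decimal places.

Compute the Gram sums: Σu·u = 131, Σu = 25, Σ1 = 7.
For Aᵀw: Σu·w = 434, Σw = 88.
Eliminating β: 7·(row 1) − 25·(row 2) gives 292·α = 7·434 − 25·88 = 838, so α = 419/146.
Then β = (88 − 25·(419/146))/7 = 339/146.

β = 2.322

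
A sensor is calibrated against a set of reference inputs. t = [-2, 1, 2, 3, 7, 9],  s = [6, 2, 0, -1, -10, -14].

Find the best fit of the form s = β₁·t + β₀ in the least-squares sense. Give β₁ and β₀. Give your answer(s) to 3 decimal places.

β₁ = -1.873, β₀ = 3.410

Compute the Gram sums: Σt·t = 148, Σt = 20, Σ1 = 6.
Moment sums: Σt·s = -209, Σs = -17.
XᵀX·[β₁, β₀]ᵀ = Xᵀs becomes [[148, 20]; [20, 6]]·[β₁, β₀]ᵀ = [-209, -17]ᵀ.
Determinant 148·6 − 20² = 488.
β₁ = ((-209)·6 − 20·(-17))/488 = -457/244; β₀ = (148·(-17) − 20·(-209))/488 = 208/61.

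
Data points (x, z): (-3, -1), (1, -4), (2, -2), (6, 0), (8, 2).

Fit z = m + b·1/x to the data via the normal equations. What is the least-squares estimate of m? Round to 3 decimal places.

Entries of MᵀM: Σ1 = 5, Σ1/x = 35/24, Σ1/x·1/x = 809/576.
Moment sums: Σz = -5, Σ1/x·z = -53/12.
Eliminating b: (809/576)·(row 1) − (35/24)·(row 2) gives (235/48)·m = (809/576)·(-5) − (35/24)·(-53/12) = -335/576, so m = -67/564.
Then b = ((-53/12) − (35/24)·(-67/564))/(809/576) = -142/47.

m = -0.119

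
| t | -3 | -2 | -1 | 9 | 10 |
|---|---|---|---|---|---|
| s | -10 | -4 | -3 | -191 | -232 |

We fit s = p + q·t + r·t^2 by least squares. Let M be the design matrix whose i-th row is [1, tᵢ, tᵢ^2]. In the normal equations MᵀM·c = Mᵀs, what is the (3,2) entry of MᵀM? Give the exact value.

1693

Row 3 ↔ basis t^2, column 2 ↔ basis t, so (MᵀM)_{3,2} = Σᵢ (t^2)·(t) = (9)·(-3) + (4)·(-2) + (1)·(-1) + (81)·(9) + (100)·(10) = 1693.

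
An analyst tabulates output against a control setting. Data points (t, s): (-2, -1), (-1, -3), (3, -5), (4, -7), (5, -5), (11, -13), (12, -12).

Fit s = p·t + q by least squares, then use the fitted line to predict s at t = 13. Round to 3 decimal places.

Compute the Gram sums: Σt·t = 320, Σt = 32, Σ1 = 7.
For Mᵀs: Σt·s = -350, Σs = -46.
So MᵀM·[p, q]ᵀ = Mᵀs: [[320, 32]; [32, 7]]·[p, q]ᵀ = [-350, -46]ᵀ.
Eliminating q: 7·(row 1) − 32·(row 2) gives 1216·p = 7·(-350) − 32·(-46) = -978, so p = -489/608.
Then q = ((-46) − 32·(-489/608))/7 = -55/19.
At t = 13: ŝ = (-489/608)·(13) + (-55/19)·(1) = -8117/608.

ŝ = -13.350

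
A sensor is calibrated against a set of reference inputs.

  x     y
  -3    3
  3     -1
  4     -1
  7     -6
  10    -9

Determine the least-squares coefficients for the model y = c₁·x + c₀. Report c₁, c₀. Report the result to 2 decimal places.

The normal system AᵀA·[c₁, c₀]ᵀ = Aᵀy is [[183, 21]; [21, 5]]·[c₁, c₀]ᵀ = [-148, -14]ᵀ.
Δ = 183·5 − 21² = 474.
c₁ = ((-148)·5 − 21·(-14))/474 = -223/237; c₀ = (183·(-14) − 21·(-148))/474 = 91/79.

c₁ = -0.94, c₀ = 1.15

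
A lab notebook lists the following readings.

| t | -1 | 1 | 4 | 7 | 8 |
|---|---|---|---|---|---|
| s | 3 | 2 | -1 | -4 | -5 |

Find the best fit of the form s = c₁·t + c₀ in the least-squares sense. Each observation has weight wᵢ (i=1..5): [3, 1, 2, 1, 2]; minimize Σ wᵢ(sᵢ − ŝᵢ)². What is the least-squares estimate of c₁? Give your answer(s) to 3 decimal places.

c₁ = -0.894

With design matrix M, MᵀWM = [[213, 29]; [29, 9]] and MᵀWs = [-123, -5]ᵀ.
Eliminating c₀: 9·(row 1) − 29·(row 2) gives 1076·c₁ = 9·(-123) − 29·(-5) = -962, so c₁ = -481/538.
Then c₀ = ((-5) − 29·(-481/538))/9 = 1251/538.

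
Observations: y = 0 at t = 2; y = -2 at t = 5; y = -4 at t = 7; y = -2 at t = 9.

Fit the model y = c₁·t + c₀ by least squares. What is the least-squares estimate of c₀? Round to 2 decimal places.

c₀ = 0.15

Sums needed: Σt·t = 159, Σt = 23, Σ1 = 4.
Right-hand side: Σt·y = -56, Σy = -8.
Δ = 159·4 − 23² = 107.
c₁ = ((-56)·4 − 23·(-8))/107 = -40/107; c₀ = (159·(-8) − 23·(-56))/107 = 16/107.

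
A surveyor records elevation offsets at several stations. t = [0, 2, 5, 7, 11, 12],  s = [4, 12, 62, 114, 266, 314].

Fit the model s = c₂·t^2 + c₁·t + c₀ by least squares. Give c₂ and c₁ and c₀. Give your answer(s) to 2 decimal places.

c₂ = 2.03, c₁ = 1.56, c₀ = 2.84

Sums needed: Σt^2·t^2 = 38419, Σt^2·t = 3535, Σt^2 = 343, Σt·t = 343, Σt = 37, Σ1 = 6.
For Mᵀs: Σt^2·s = 84586, Σt·s = 7826, Σs = 772.
Inverting the 3×3 Gram matrix, [c₂, c₁, c₀]ᵀ = [439693/216276, 336725/216276, 102543/36046]ᵀ.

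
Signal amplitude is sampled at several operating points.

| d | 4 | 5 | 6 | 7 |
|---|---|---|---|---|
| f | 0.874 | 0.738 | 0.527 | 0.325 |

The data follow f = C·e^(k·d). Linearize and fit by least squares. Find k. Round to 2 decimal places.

Let Y = ln f. Fitting Y = k·d + ln C by least squares:
Σd = 22.0000, Σ(d)² = 126.0000, Σln f = -2.2030, Σd·ln f = -13.7686.
Equations: 126.0000·k + 22.0000·ln C = -13.7686;  22.0000·k + 4·ln C = -2.2030.
Δ = 126.0000·4 − (22.0000)² = 20.0000; k = (-13.7686·4 − 22.0000·-2.2030)/20.0000 = -0.33045, ln C = (126.0000·-2.2030 − 22.0000·-13.7686)/20.0000 = 1.26674.

k = -0.33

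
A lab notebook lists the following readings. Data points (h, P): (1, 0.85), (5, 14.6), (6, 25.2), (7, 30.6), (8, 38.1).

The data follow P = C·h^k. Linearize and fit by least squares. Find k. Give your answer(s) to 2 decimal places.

k = 1.84

With ln Pᵢ as the transformed response and ln hᵢ as the regressor:
AᵀA = [[13.9113, 7.4265]; [7.4265, 5]], rhs = [24.3232, 12.8066]ᵀ  (here Σln h = 7.4265, Σ(ln h)² = 13.9113, Σln P = 12.8066, Σln h·ln P = 24.3232).
Δ = 13.9113·5 − (7.4265)² = 14.4030; k = (24.3232·5 − 7.4265·12.8066)/14.4030 = 1.84042, ln C = (13.9113·12.8066 − 7.4265·24.3232)/14.4030 = -0.17228.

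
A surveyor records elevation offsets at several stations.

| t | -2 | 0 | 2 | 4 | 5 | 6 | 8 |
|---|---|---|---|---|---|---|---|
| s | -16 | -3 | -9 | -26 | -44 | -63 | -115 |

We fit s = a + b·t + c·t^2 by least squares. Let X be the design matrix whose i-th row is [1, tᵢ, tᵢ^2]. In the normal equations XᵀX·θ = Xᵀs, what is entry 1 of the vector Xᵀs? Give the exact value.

-276

Entry 1 ↔ basis 1, so (Xᵀs)_{1} = Σᵢ sᵢ = (1)·(-16) + (1)·(-3) + (1)·(-9) + (1)·(-26) + (1)·(-44) + (1)·(-63) + (1)·(-115) = -276.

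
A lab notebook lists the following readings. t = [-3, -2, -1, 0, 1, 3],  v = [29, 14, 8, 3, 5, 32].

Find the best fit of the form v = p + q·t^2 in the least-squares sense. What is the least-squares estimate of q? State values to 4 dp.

q = 3.0238

With design matrix X, XᵀX = [[6, 24]; [24, 180]] and Xᵀv = [91, 618]ᵀ.
Δ = 6·180 − 24² = 504.
p = (91·180 − 24·618)/504 = 43/14; q = (6·618 − 24·91)/504 = 127/42.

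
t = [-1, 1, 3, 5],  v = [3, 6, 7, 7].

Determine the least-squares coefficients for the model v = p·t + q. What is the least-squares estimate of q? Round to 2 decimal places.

q = 4.45

The normal equations are: 36·p + 8·q = 59;  8·p + 4·q = 23.
(Σt·t = 36, Σt = 8, Σ1 = 4, Σt·v = 59, Σv = 23.)
Determinant 36·4 − 8² = 80.
p = (59·4 − 8·23)/80 = 13/20; q = (36·23 − 8·59)/80 = 89/20.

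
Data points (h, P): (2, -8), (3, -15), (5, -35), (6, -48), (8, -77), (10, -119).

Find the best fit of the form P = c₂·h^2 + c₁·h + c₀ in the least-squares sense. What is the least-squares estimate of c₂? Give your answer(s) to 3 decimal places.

c₂ = -1.006

The normal system AᵀA·[c₂, c₁, c₀]ᵀ = AᵀP is [[16114, 1888, 238]; [1888, 238, 34]; [238, 34, 6]]·[c₂, c₁, c₀]ᵀ = [-19598, -2330, -302]ᵀ.
Row-reducing yields c₂ = -2928/2911, c₁ = -4892/2911, c₀ = -2655/2911.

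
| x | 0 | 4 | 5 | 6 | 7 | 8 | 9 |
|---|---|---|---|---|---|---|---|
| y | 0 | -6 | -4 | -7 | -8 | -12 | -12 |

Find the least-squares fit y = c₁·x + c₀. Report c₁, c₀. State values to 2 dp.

The normal system AᵀA·[c₁, c₀]ᵀ = Aᵀy is [[271, 39]; [39, 7]]·[c₁, c₀]ᵀ = [-346, -49]ᵀ.
Determinant 271·7 − 39² = 376.
c₁ = ((-346)·7 − 39·(-49))/376 = -511/376; c₀ = (271·(-49) − 39·(-346))/376 = 215/376.

c₁ = -1.36, c₀ = 0.57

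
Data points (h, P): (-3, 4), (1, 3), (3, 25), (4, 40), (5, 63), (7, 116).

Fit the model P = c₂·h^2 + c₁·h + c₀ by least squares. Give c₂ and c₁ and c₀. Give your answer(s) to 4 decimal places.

The normal equations are: 3445·c₂ + 533·c₁ + 109·c₀ = 8163;  533·c₂ + 109·c₁ + 17·c₀ = 1353;  109·c₂ + 17·c₁ + 6·c₀ = 251.
Solving the 3×3 system (Gaussian elimination) gives c₂ = 15063/7772, c₁ = 132469/38860, c₀ = -29477/9715.

c₂ = 1.9381, c₁ = 3.4089, c₀ = -3.0342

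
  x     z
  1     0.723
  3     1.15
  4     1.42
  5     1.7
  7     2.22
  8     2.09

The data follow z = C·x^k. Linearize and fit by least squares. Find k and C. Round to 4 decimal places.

k = 0.5486, C = 0.6904

Linearized form: ln z = k·ln x + ln C. From the 6 transformed points,
AᵀA = [[13.8297, 8.1197]; [8.1197, 6]], rhs = [4.5784, 2.2314]ᵀ  (here Σln x = 8.1197, Σ(ln x)² = 13.8297, Σln z = 2.2314, Σln x·ln z = 4.5784).
Δ = 13.8297·6 − (8.1197)² = 17.0487; k = (4.5784·6 − 8.1197·2.2314)/17.0487 = 0.54858, ln C = (13.8297·2.2314 − 8.1197·4.5784)/17.0487 = -0.37049, so C = exp(-0.37049) = 0.69040.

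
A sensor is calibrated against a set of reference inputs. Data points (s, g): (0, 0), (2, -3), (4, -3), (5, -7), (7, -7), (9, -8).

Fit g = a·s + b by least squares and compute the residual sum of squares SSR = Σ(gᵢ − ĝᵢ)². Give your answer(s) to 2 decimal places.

XᵀX·[a, b]ᵀ = Xᵀg reads: 175·a + 27·b = -174;  27·a + 6·b = -28.
Eliminating b: 6·(row 1) − 27·(row 2) gives 321·a = 6·(-174) − 27·(-28) = -288, so a = -96/107.
Then b = ((-28) − 27·(-96/107))/6 = -202/321.
Residuals: 202/321, -185/321, 391/321, -605/321, -29/321, 226/321; SSR = 2012/321.

SSR = 6.27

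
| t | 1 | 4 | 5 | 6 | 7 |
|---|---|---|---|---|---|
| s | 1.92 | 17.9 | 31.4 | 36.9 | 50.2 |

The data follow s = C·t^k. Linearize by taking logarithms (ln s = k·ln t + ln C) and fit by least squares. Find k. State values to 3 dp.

With ln sᵢ as the transformed response and ln tᵢ as the regressor:
AᵀA = [[11.5091, 6.7334]; [6.7334, 5]], rhs = [23.6319, 14.5082]ᵀ  (here Σln t = 6.7334, Σ(ln t)² = 11.5091, Σln s = 14.5082, Σln t·ln s = 23.6319).
Slope k = (n·Σln t·ln s − Σln t·Σln s)/(n·Σ(ln t)² − (Σln t)²) = (5·23.6319 − 6.7334·14.5082)/12.2067 = 1.67696; ln C = (Σln s − k·Σln t)/n = 0.64330.

k = 1.677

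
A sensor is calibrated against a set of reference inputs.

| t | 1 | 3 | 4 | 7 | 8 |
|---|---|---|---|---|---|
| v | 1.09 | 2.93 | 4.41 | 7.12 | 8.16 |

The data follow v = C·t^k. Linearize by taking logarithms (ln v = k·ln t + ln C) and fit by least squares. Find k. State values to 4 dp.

Taking logs, ln v = k·ln t + ln C, so regress ln v on ln t.
Σln t = 6.5103, Σ(ln t)² = 11.2394, Σln v = 6.7072, Σln t·ln v = 11.4230.
Equations: 11.2394·k + 6.5103·ln C = 11.4230;  6.5103·k + 5·ln C = 6.7072.
Slope k = (n·Σln t·ln v − Σln t·Σln v)/(n·Σ(ln t)² − (Σln t)²) = (5·11.4230 − 6.5103·6.7072)/13.8136 = 0.97363; ln C = (Σln v − k·Σln t)/n = 0.07372.

k = 0.9736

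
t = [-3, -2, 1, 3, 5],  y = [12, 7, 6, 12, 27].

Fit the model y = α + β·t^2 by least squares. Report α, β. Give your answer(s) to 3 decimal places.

α = 4.112, β = 0.905

The normal equations are: 5·α + 48·β = 64;  48·α + 804·β = 925.
(Σ1 = 5, Σt^2 = 48, Σt^2·t^2 = 804, Σy = 64, Σt^2·y = 925.)
Δ = 5·804 − 48² = 1716.
α = (64·804 − 48·925)/1716 = 588/143; β = (5·925 − 48·64)/1716 = 1553/1716.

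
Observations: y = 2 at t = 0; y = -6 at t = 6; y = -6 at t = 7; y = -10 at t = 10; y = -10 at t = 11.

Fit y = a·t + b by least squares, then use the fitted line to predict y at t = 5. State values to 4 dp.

ŷ = -3.9786

Setting ∂/∂a … = 0 gives: 306·a + 34·b = -288;  34·a + 5·b = -30.
(Σt·t = 306, Σt = 34, Σ1 = 5, Σt·y = -288, Σy = -30.)
Δ = 306·5 − 34² = 374.
a = ((-288)·5 − 34·(-30))/374 = -210/187; b = (306·(-30) − 34·(-288))/374 = 18/11.
At t = 5: ŷ = (-210/187)·(5) + (18/11)·(1) = -744/187.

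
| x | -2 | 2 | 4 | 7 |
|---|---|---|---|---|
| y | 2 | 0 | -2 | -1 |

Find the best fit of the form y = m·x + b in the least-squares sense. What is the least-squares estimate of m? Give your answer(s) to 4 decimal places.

Normal-equation sums: Σx·x = 73, Σx = 11, Σ1 = 4.
For Aᵀy: Σx·y = -19, Σy = -1.
AᵀA·[m, b]ᵀ = Aᵀy becomes [[73, 11]; [11, 4]]·[m, b]ᵀ = [-19, -1]ᵀ.
Eliminating b: 4·(row 1) − 11·(row 2) gives 171·m = 4·(-19) − 11·(-1) = -65, so m = -65/171.
Then b = ((-1) − 11·(-65/171))/4 = 136/171.

m = -0.3801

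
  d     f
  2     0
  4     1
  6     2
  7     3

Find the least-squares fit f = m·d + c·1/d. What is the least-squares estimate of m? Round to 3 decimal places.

m = 0.425

Sums needed: Σd·d = 105, Σd·1/d = 4, Σ1/d·1/d = 2545/7056.
Right-hand side: Σd·f = 37, Σ1/d·f = 85/84.
Eliminating c: (2545/7056)·(row 1) − 4·(row 2) gives (7349/336)·m = (2545/7056)·37 − 4·(85/84) = 65605/7056, so m = 65605/154329.
Then c = ((85/84) − 4·(65605/154329))/(2545/7056) = -14028/7349.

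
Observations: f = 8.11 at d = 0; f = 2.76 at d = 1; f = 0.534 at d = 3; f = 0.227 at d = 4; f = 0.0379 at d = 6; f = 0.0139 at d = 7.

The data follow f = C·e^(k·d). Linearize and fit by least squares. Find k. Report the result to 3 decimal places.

Taking logs, ln f = k·d + ln C, so regress ln f on d.
Over the data: Σd = 21.0000, Σ(d)² = 111.0000, Σln f = -6.5505, Σd·ln f = -56.3660.
Normal system: [[111.0000, 21.0000]; [21.0000, 6]]·[k, ln C]ᵀ = [-56.3660, -6.5505]ᵀ.
Slope k = (n·Σd·ln f − Σd·Σln f)/(n·Σ(d)² − (Σd)²) = (6·-56.3660 − 21.0000·-6.5505)/225.0000 = -0.89171; ln C = (Σln f − k·Σd)/n = 2.02924.

k = -0.892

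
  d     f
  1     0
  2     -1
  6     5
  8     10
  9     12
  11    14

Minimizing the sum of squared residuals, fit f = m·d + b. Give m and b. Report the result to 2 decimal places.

m = 1.56, b = -2.98

The normal equations are: 307·m + 37·b = 370;  37·m + 6·b = 40.
Δ = 307·6 − 37² = 473.
m = (370·6 − 37·40)/473 = 740/473; b = (307·40 − 37·370)/473 = -1410/473.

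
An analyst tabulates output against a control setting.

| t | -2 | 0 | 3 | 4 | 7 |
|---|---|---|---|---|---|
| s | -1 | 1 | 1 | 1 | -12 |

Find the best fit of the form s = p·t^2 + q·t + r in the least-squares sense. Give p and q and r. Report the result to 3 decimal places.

Forming AᵀA = [[2754, 426, 78]; [426, 78, 12]; [78, 12, 5]] and Aᵀs = [-567, -75, -10]ᵀ gives AᵀA·[p, q, r]ᵀ = Aᵀs.
Row-reducing yields p = -1117/2584, q = 2743/2584, r = 2837/1292.

p = -0.432, q = 1.062, r = 2.196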